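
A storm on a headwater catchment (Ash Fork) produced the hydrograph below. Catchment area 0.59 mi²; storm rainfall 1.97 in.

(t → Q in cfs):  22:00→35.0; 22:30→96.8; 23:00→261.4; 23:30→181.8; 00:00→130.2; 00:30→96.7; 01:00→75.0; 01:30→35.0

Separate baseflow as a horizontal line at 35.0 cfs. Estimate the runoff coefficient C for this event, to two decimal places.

C ≈ 0.42

ΣQ_DR = 631.9 cfs; V = ΣQ_DR·Δt = 1.137 × 10^6 ft³.
Runoff depth d = V / A = 0.8298 in.
C = d / P = 0.8298 / 1.97 = 0.42.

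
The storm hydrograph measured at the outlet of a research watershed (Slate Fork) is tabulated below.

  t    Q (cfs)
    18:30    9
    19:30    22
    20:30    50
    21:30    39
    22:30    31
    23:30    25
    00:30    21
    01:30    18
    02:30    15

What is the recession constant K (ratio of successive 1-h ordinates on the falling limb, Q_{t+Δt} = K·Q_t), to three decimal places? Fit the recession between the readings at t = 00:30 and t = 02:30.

Using the recession-limb readings at t = 00:30 and t = 02:30: Q falls from 21 to 15 cfs over 2 intervals.
K = (Q₂/Q₁)^(1/2) = (15/21)^(1/2) = 0.845.

K ≈ 0.845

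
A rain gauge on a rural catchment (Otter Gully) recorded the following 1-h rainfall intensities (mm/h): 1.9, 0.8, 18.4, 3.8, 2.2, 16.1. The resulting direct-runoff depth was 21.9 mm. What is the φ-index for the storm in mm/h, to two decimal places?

φ ≈ 6.30 mm/h

Only the 2 blocks with intensity above φ contribute runoff: 18.4, 16.1 mm/h.
Σ(I−φ)·Δt = d  ⇒  (18.4+16.1 − 2φ)·1 = 21.9
φ = (34.50 − 21.9/1) / 2 = 6.30 mm/h.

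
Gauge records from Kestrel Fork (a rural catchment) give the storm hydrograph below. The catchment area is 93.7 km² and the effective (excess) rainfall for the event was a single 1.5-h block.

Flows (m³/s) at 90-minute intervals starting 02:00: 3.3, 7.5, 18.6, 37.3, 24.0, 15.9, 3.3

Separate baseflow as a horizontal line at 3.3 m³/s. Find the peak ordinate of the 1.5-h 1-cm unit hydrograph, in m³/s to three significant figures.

U_p ≈ 68.0 m³/s

Direct runoff: 0.0, 4.2, 15.3, 34.0, 20.7, 12.6, 0.0 m³/s; ΣQ_DR = 86.80 m³/s, peak = 34.0 m³/s.
Runoff depth d = ΣQ_DR·Δt / A = 86.80 × 5400 / (93.7 km²) = 5.002 mm.
The 1-cm UH is the DRH scaled by (10 mm)/d, so U_p = 34.0 × 10/5.002 = 68.0 m³/s.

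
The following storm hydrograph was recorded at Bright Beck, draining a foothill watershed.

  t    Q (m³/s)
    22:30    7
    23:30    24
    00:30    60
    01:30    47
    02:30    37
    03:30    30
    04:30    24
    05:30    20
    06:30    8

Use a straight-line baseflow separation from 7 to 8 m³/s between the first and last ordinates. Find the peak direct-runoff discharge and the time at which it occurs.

Q_p = 52.75 m³/s at t = 00:30

Subtracting baseflow gives direct-runoff ordinates: 0.00, 16.88, 52.75, 39.62, 29.50, 22.38, 16.25, 12.12, 0.00 m³/s.
The maximum is 52.75 m³/s, occurring at the reading for t = 00:30.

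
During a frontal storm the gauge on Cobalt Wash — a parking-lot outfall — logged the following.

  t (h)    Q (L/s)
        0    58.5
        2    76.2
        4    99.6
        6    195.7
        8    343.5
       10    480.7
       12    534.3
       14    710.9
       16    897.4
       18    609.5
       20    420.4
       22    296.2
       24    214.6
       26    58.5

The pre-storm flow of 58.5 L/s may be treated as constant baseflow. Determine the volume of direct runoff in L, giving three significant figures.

Direct-runoff ordinates (Q − Q_b): 0.0, 17.7, 41.1, 137.2, 285.0, 422.2, 475.8, 652.4, 838.9, 551.0, 361.9, 237.7, 156.1, 0.0 L/s.
ΣQ_DR = 4177 L/s.
With Δt = 2 h = 7200 s, V = ΣQ_DR · Δt = 4177 × 7200 = 3.01 × 10^7 L.

V ≈ 3.01 × 10^7 L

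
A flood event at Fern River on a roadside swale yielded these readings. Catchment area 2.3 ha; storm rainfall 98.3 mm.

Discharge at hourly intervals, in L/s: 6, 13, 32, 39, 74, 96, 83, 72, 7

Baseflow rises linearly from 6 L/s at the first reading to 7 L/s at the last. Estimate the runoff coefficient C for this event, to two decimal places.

C ≈ 0.58

ΣQ_DR = 363.5 L/s; V = ΣQ_DR·Δt = 1.309 × 10^6 L.
Runoff depth d = V / A = 56.90 mm.
C = d / P = 56.90 / 98.3 = 0.58.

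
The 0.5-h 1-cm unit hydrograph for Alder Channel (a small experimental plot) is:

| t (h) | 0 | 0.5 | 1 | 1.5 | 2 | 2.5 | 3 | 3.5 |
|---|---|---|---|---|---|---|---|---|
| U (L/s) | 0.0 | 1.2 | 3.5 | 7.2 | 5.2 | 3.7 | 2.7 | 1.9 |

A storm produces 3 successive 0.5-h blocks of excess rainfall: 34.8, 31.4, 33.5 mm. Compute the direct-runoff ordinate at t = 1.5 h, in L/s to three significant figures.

Q ≈ 40.1 L/s

By discrete convolution, Q_j = Σ (P_i / 10 mm) · U_{j−i}.
At t = 1.5 h (j=3): Q = (34.8/10)·7.2 + (31.4/10)·3.5 + (33.5/10)·1.2 = 40.1 L/s.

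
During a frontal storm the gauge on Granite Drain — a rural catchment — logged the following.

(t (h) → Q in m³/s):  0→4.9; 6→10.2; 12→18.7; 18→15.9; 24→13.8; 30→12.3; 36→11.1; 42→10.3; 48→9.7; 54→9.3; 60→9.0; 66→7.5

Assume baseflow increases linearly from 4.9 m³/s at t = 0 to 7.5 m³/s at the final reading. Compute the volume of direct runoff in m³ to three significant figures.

Direct-runoff ordinates (Q − Q_b): 0.00, 5.06, 13.33, 10.29, 7.95, 6.22, 4.78, 3.75, 2.91, 2.27, 1.74, 0.00 m³/s.
ΣQ_DR = 58.30 m³/s.
With Δt = 6 h = 21600 s, V = ΣQ_DR · Δt = 58.30 × 21600 = 1.26 × 10^6 m³.

V ≈ 1.26 × 10^6 m³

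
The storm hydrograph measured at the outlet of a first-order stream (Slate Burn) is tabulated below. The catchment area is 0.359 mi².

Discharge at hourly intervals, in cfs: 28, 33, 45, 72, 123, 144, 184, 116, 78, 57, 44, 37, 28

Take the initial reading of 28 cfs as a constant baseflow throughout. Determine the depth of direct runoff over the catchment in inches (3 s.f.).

Direct runoff: 0.0, 5.0, 17.0, 44.0, 95.0, 116.0, 156.0, 88.0, 50.0, 29.0, 16.0, 9.0, 0.0 cfs; ΣQ_DR = 625.0 cfs.
V = ΣQ_DR · Δt = 625.0 × 3600 s = 2.250 × 10^6 ft³.
Over A = 0.359 mi², depth = V / A = 2.70 in.

d ≈ 2.70 in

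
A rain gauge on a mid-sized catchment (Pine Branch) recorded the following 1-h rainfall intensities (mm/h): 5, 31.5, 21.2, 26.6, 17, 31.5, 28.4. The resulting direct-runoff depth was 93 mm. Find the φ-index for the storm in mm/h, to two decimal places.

Only the 6 blocks with intensity above φ contribute runoff: 31.5, 21.2, 26.6, 17, 31.5, 28.4 mm/h.
Σ(I−φ)·Δt = d  ⇒  (31.5+21.2+26.6+17+31.5+28.4 − 6φ)·1 = 93
φ = (156.2 − 93/1) / 6 = 10.53 mm/h.

φ ≈ 10.53 mm/h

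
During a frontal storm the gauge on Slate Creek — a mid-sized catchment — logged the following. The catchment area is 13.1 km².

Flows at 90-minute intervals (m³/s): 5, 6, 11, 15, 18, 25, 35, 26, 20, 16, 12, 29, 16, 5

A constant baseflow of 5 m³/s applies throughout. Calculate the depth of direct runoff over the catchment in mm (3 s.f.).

Direct runoff: 0.0, 1.0, 6.0, 10.0, 13.0, 20.0, 30.0, 21.0, 15.0, 11.0, 7.0, 24.0, 11.0, 0.0 m³/s; ΣQ_DR = 169.0 m³/s.
V = ΣQ_DR · Δt = 169.0 × 5400 s = 9.126 × 10^5 m³.
Over A = 13.1 km², depth = V / A = 69.7 mm.

d ≈ 69.7 mm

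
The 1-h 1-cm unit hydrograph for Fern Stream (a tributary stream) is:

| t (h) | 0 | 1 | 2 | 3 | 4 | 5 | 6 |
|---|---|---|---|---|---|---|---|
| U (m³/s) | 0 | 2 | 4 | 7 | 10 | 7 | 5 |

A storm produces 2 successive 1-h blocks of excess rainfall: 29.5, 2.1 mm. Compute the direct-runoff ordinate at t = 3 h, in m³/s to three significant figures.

By discrete convolution, Q_j = Σ (P_i / 10 mm) · U_{j−i}.
At t = 3 h (j=3): Q = (29.5/10)·7 + (2.1/10)·4 = 21.5 m³/s.

Q ≈ 21.5 m³/s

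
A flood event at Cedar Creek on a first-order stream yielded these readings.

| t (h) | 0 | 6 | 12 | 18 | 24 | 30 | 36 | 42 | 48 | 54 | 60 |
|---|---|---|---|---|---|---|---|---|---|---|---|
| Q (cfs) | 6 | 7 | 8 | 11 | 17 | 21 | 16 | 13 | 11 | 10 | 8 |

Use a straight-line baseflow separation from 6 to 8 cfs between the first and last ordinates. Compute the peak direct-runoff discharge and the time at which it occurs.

Subtracting baseflow gives direct-runoff ordinates: 0.00, 0.80, 1.60, 4.40, 10.20, 14.00, 8.80, 5.60, 3.40, 2.20, 0.00 cfs.
The maximum is 14.00 cfs, occurring at the reading for t = 30 h.

Q_p = 14.00 cfs at t = 30 h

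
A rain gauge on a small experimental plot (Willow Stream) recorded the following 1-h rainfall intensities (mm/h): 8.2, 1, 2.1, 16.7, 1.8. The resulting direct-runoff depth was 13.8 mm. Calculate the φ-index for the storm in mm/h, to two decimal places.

φ ≈ 5.55 mm/h

Only the 2 blocks with intensity above φ contribute runoff: 8.2, 16.7 mm/h.
Σ(I−φ)·Δt = d  ⇒  (8.2+16.7 − 2φ)·1 = 13.8
φ = (24.90 − 13.8/1) / 2 = 5.55 mm/h.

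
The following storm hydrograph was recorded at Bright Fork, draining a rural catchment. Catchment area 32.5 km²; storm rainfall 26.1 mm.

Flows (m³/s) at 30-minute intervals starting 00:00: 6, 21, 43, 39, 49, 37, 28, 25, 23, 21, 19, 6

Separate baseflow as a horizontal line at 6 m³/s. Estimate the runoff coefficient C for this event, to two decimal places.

ΣQ_DR = 245.0 m³/s; V = ΣQ_DR·Δt = 4.410 × 10^5 m³.
Runoff depth d = V / A = 13.57 mm.
C = d / P = 13.57 / 26.1 = 0.52.

C ≈ 0.52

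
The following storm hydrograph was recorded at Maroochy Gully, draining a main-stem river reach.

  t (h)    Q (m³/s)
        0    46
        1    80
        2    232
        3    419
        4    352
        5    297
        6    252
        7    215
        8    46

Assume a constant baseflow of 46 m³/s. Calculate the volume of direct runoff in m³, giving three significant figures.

V ≈ 5.49 × 10^6 m³

Direct-runoff ordinates (Q − Q_b): 0.0, 34.0, 186.0, 373.0, 306.0, 251.0, 206.0, 169.0, 0.0 m³/s.
ΣQ_DR = 1525 m³/s.
With Δt = 1 h = 3600 s, V = ΣQ_DR · Δt = 1525 × 3600 = 5.49 × 10^6 m³.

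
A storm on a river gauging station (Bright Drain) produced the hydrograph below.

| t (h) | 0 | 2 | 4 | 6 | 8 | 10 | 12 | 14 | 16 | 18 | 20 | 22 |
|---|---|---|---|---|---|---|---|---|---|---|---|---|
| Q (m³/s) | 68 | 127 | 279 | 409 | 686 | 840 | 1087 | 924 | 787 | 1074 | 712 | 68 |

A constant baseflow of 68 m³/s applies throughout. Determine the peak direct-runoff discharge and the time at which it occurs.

Subtracting baseflow gives direct-runoff ordinates: 0.0, 59.0, 211.0, 341.0, 618.0, 772.0, 1019.0, 856.0, 719.0, 1006.0, 644.0, 0.0 m³/s.
The maximum is 1019.0 m³/s, occurring at the reading for t = 12 h.

Q_p = 1019.0 m³/s at t = 12 h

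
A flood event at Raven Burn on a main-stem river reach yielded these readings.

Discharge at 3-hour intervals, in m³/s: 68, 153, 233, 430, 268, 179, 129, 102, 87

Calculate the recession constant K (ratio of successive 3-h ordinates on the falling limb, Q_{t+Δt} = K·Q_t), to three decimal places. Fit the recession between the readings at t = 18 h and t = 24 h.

K ≈ 0.821

Using the recession-limb readings at t = 18 h and t = 24 h: Q falls from 129 to 87 m³/s over 2 intervals.
K = (Q₂/Q₁)^(1/2) = (87/129)^(1/2) = 0.821.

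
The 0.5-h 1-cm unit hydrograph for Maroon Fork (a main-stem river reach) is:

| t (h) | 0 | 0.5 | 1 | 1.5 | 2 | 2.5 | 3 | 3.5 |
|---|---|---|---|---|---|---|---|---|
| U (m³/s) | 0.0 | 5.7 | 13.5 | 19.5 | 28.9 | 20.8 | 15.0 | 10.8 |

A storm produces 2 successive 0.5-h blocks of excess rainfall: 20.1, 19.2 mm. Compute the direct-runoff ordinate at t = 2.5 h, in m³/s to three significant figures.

Q ≈ 97.3 m³/s

By discrete convolution, Q_j = Σ (P_i / 10 mm) · U_{j−i}.
At t = 2.5 h (j=5): Q = (20.1/10)·20.8 + (19.2/10)·28.9 = 97.3 m³/s.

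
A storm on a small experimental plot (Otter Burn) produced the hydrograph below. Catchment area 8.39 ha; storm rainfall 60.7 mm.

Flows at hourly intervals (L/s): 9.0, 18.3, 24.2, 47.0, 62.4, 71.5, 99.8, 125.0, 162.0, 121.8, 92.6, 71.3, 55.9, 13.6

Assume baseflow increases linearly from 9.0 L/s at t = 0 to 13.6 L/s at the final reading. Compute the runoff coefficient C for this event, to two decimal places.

ΣQ_DR = 816.2 L/s; V = ΣQ_DR·Δt = 2.938 × 10^6 L.
Runoff depth d = V / A = 35.02 mm.
C = d / P = 35.02 / 60.7 = 0.58.

C ≈ 0.58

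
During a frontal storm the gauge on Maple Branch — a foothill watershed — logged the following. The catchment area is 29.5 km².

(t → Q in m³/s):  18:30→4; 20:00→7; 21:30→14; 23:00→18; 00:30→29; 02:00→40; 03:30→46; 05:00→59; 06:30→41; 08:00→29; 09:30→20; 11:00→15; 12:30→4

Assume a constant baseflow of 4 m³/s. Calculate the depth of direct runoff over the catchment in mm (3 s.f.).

d ≈ 50.2 mm

Direct runoff: 0.0, 3.0, 10.0, 14.0, 25.0, 36.0, 42.0, 55.0, 37.0, 25.0, 16.0, 11.0, 0.0 m³/s; ΣQ_DR = 274.0 m³/s.
V = ΣQ_DR · Δt = 274.0 × 5400 s = 1.480 × 10^6 m³.
Over A = 29.5 km², depth = V / A = 50.2 mm.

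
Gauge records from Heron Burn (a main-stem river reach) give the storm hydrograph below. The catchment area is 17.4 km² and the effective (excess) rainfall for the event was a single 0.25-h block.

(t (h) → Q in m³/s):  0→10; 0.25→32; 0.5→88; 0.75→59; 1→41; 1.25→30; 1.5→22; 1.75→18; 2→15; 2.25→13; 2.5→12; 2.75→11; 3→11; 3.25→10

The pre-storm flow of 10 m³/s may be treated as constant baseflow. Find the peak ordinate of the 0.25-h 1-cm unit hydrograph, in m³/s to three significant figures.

Direct runoff: 0.0, 22.0, 78.0, 49.0, 31.0, 20.0, 12.0, 8.0, 5.0, 3.0, 2.0, 1.0, 1.0, 0.0 m³/s; ΣQ_DR = 232.0 m³/s, peak = 78.0 m³/s.
Runoff depth d = ΣQ_DR·Δt / A = 232.0 × 900 / (17.4 km²) = 12.00 mm.
The 1-cm UH is the DRH scaled by (10 mm)/d, so U_p = 78.0 × 10/12.00 = 65.0 m³/s.

U_p ≈ 65.0 m³/s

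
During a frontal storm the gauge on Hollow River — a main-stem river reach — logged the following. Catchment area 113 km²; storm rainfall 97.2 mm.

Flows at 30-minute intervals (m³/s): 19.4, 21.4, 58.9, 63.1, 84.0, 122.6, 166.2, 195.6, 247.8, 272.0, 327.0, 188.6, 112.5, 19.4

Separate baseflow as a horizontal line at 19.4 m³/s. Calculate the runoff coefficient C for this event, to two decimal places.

ΣQ_DR = 1627 m³/s; V = ΣQ_DR·Δt = 2.928 × 10^6 m³.
Runoff depth d = V / A = 25.92 mm.
C = d / P = 25.92 / 97.2 = 0.27.

C ≈ 0.27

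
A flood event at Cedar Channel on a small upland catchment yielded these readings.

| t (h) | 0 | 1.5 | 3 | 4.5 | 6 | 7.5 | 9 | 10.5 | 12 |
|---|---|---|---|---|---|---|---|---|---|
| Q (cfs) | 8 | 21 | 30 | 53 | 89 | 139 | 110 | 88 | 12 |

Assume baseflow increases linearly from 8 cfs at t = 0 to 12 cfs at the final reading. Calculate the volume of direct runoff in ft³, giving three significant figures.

Direct-runoff ordinates (Q − Q_b): 0.00, 12.50, 21.00, 43.50, 79.00, 128.50, 99.00, 76.50, 0.00 cfs.
ΣQ_DR = 460.0 cfs.
With Δt = 1.5 h = 5400 s, V = ΣQ_DR · Δt = 460.0 × 5400 = 2.48 × 10^6 ft³.

V ≈ 2.48 × 10^6 ft³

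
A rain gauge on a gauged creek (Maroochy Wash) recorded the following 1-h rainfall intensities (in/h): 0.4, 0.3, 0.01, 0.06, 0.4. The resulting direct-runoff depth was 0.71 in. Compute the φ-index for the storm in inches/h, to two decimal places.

Only the 3 blocks with intensity above φ contribute runoff: 0.4, 0.3, 0.4 in/h.
Σ(I−φ)·Δt = d  ⇒  (0.4+0.3+0.4 − 3φ)·1 = 0.71
φ = (1.100 − 0.71/1) / 3 = 0.13 in/h.

φ ≈ 0.13 in/h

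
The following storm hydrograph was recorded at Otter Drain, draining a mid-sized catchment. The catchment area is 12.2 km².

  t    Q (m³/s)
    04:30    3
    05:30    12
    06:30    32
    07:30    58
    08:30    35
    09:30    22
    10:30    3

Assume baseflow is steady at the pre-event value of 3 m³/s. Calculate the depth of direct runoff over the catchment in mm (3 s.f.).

Direct runoff: 0.0, 9.0, 29.0, 55.0, 32.0, 19.0, 0.0 m³/s; ΣQ_DR = 144.0 m³/s.
V = ΣQ_DR · Δt = 144.0 × 3600 s = 5.184 × 10^5 m³.
Over A = 12.2 km², depth = V / A = 42.5 mm.

d ≈ 42.5 mm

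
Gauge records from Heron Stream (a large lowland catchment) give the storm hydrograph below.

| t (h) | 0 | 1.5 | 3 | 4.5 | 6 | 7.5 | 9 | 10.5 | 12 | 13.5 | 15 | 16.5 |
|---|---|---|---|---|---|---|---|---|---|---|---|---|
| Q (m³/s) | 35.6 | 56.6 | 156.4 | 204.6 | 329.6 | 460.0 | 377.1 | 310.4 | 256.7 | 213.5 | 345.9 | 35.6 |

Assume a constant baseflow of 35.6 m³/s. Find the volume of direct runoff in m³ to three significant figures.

V ≈ 1.27 × 10^7 m³

Direct-runoff ordinates (Q − Q_b): 0.0, 21.0, 120.8, 169.0, 294.0, 424.4, 341.5, 274.8, 221.1, 177.9, 310.3, 0.0 m³/s.
ΣQ_DR = 2355 m³/s.
With Δt = 1.5 h = 5400 s, V = ΣQ_DR · Δt = 2355 × 5400 = 1.27 × 10^7 m³.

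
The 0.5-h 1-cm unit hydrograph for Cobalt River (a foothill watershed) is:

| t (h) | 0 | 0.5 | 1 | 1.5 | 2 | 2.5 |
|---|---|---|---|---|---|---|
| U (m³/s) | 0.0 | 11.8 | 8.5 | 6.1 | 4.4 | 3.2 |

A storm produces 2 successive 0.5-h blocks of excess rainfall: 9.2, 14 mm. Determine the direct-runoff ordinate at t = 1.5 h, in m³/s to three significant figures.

Q ≈ 17.5 m³/s

By discrete convolution, Q_j = Σ (P_i / 10 mm) · U_{j−i}.
At t = 1.5 h (j=3): Q = (9.2/10)·6.1 + (14/10)·8.5 = 17.5 m³/s.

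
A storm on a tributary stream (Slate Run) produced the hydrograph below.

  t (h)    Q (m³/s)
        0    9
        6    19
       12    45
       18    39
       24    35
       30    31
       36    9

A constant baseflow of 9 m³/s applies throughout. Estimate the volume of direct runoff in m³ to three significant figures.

V ≈ 2.68 × 10^6 m³

Direct-runoff ordinates (Q − Q_b): 0.0, 10.0, 36.0, 30.0, 26.0, 22.0, 0.0 m³/s.
ΣQ_DR = 124.0 m³/s.
With Δt = 6 h = 21600 s, V = ΣQ_DR · Δt = 124.0 × 21600 = 2.68 × 10^6 m³.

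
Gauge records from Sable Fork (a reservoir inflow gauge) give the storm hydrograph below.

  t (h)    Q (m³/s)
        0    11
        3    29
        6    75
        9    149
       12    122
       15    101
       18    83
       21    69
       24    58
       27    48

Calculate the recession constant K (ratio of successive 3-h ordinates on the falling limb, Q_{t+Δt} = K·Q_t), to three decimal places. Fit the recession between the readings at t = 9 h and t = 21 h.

K ≈ 0.825

Using the recession-limb readings at t = 9 h and t = 21 h: Q falls from 149 to 69 m³/s over 4 intervals.
K = (Q₂/Q₁)^(1/4) = (69/149)^(1/4) = 0.825.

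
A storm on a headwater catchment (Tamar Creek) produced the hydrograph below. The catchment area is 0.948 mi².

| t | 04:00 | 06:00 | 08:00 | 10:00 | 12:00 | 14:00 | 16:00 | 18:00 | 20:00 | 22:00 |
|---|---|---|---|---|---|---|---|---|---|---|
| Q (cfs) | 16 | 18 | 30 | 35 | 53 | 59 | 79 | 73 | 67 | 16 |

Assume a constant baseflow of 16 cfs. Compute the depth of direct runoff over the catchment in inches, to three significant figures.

Direct runoff: 0.0, 2.0, 14.0, 19.0, 37.0, 43.0, 63.0, 57.0, 51.0, 0.0 cfs; ΣQ_DR = 286.0 cfs.
V = ΣQ_DR · Δt = 286.0 × 7200 s = 2.059 × 10^6 ft³.
Over A = 0.948 mi², depth = V / A = 0.935 in.

d ≈ 0.935 in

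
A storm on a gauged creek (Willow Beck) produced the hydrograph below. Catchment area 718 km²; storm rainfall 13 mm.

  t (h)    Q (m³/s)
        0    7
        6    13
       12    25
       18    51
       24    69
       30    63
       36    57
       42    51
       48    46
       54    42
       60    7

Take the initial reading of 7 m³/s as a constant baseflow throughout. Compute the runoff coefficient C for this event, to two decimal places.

ΣQ_DR = 354.0 m³/s; V = ΣQ_DR·Δt = 7.646 × 10^6 m³.
Runoff depth d = V / A = 10.65 mm.
C = d / P = 10.65 / 13 = 0.82.

C ≈ 0.82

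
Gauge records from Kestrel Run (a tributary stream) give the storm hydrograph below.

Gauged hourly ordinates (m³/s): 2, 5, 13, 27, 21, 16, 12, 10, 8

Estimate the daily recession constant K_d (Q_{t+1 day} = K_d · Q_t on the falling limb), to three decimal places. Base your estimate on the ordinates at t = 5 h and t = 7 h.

Between t = 5 h and t = 7 h the flow falls from 16 to 10 m³/s over 2×1 h = 2 h.
Per-interval ratio K = (10/16)^(1/2) = 0.7906; K_d = K^(24/1) = 0.004.

K_d ≈ 0.004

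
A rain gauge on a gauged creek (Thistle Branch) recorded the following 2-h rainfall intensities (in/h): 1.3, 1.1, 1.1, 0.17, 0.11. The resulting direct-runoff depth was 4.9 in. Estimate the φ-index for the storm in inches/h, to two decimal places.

Only the 3 blocks with intensity above φ contribute runoff: 1.3, 1.1, 1.1 in/h.
Σ(I−φ)·Δt = d  ⇒  (1.3+1.1+1.1 − 3φ)·2 = 4.9
φ = (3.500 − 4.9/2) / 3 = 0.35 in/h.

φ ≈ 0.35 in/h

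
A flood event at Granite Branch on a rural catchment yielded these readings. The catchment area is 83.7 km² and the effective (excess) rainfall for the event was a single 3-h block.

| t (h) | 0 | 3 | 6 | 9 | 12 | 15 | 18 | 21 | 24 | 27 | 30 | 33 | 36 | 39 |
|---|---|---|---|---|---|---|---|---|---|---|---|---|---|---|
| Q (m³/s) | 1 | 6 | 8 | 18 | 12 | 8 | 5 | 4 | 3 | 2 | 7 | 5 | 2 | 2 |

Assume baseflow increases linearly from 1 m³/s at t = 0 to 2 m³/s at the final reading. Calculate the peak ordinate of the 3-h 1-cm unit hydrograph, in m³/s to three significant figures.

Direct runoff: 0.00, 4.92, 6.85, 16.77, 10.69, 6.62, 3.54, 2.46, 1.38, 0.31, 5.23, 3.15, 0.08, 0.00 m³/s; ΣQ_DR = 62.00 m³/s, peak = 16.77 m³/s.
Runoff depth d = ΣQ_DR·Δt / A = 62.00 × 10800 / (83.7 km²) = 8.000 mm.
The 1-cm UH is the DRH scaled by (10 mm)/d, so U_p = 16.77 × 10/8.000 = 21.0 m³/s.

U_p ≈ 21.0 m³/s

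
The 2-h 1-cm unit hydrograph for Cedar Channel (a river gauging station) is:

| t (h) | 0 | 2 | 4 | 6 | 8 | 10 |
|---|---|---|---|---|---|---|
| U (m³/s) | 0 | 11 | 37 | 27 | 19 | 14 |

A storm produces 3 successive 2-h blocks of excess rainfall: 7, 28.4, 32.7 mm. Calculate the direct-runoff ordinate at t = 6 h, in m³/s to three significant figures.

Q ≈ 160 m³/s

By discrete convolution, Q_j = Σ (P_i / 10 mm) · U_{j−i}.
At t = 6 h (j=3): Q = (7/10)·27 + (28.4/10)·37 + (32.7/10)·11 = 160 m³/s.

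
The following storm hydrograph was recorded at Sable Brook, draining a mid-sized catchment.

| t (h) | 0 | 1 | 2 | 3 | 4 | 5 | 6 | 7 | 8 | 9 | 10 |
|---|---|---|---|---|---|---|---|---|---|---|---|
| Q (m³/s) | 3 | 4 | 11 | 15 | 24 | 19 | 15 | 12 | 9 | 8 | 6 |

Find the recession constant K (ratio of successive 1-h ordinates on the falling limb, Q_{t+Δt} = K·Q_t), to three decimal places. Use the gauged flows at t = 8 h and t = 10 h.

Using the recession-limb readings at t = 8 h and t = 10 h: Q falls from 9 to 6 m³/s over 2 intervals.
K = (Q₂/Q₁)^(1/2) = (6/9)^(1/2) = 0.816.

K ≈ 0.816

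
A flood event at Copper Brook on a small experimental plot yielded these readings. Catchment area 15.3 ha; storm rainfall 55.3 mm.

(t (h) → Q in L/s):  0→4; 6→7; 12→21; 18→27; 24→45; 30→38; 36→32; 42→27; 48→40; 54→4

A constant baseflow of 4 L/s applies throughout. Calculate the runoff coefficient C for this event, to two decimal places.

ΣQ_DR = 205.0 L/s; V = ΣQ_DR·Δt = 4.428 × 10^6 L.
Runoff depth d = V / A = 28.94 mm.
C = d / P = 28.94 / 55.3 = 0.52.

C ≈ 0.52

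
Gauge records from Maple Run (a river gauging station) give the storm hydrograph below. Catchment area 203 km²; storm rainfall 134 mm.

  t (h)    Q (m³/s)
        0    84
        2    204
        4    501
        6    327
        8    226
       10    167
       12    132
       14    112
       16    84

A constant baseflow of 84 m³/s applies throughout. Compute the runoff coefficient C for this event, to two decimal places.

ΣQ_DR = 1081 m³/s; V = ΣQ_DR·Δt = 7.783 × 10^6 m³.
Runoff depth d = V / A = 38.34 mm.
C = d / P = 38.34 / 134 = 0.29.

C ≈ 0.29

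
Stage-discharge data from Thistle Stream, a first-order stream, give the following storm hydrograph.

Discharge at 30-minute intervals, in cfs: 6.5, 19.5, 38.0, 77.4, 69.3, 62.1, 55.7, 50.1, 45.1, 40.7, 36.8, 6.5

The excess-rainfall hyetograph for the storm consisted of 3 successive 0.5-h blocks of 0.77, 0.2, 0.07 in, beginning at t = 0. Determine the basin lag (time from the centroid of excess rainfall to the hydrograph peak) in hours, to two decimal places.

t_L ≈ 1.09 h

Centroid of excess rainfall: t_c = Σ P_i·t̄_i / ΣP_i = 0.4135 h (block centres at 0.25, 0.75, 1.25 h).
Hydrograph peak occurs at t = 1.5 h, so basin lag t_L = 1.5 − 0.4135 = 1.09 h.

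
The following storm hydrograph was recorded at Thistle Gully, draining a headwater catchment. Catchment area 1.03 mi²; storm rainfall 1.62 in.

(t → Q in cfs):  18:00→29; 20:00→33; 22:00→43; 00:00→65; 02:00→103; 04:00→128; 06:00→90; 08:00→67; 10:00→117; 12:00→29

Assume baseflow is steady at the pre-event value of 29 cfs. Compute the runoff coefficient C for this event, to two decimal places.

ΣQ_DR = 414.0 cfs; V = ΣQ_DR·Δt = 2.981 × 10^6 ft³.
Runoff depth d = V / A = 1.246 in.
C = d / P = 1.246 / 1.62 = 0.77.

C ≈ 0.77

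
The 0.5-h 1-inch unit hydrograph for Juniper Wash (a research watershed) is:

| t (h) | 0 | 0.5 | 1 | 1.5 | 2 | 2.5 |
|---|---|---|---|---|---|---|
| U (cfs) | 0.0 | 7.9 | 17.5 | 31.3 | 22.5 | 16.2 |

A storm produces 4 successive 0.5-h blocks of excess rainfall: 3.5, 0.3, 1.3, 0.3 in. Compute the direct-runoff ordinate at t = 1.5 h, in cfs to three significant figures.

By discrete convolution, Q_j = Σ (P_i / 1 in) · U_{j−i}.
At t = 1.5 h (j=3): Q = (3.5/1)·31.3 + (0.3/1)·17.5 + (1.3/1)·7.9 + (0.3/1)·0.0 = 125 cfs.

Q ≈ 125 cfs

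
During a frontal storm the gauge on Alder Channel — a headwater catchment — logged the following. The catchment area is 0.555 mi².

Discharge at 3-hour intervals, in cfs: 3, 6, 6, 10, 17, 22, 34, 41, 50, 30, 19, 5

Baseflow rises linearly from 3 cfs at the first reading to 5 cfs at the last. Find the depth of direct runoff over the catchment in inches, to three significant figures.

Direct runoff: 0.00, 2.82, 2.64, 6.45, 13.27, 18.09, 29.91, 36.73, 45.55, 25.36, 14.18, 0.00 cfs; ΣQ_DR = 195.0 cfs.
V = ΣQ_DR · Δt = 195.0 × 10800 s = 2.106 × 10^6 ft³.
Over A = 0.555 mi², depth = V / A = 1.63 in.

d ≈ 1.63 in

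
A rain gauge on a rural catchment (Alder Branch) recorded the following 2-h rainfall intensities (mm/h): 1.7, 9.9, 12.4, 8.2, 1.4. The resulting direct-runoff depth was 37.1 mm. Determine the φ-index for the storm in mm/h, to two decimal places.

φ ≈ 3.98 mm/h

Only the 3 blocks with intensity above φ contribute runoff: 9.9, 12.4, 8.2 mm/h.
Σ(I−φ)·Δt = d  ⇒  (9.9+12.4+8.2 − 3φ)·2 = 37.1
φ = (30.50 − 37.1/2) / 3 = 3.98 mm/h.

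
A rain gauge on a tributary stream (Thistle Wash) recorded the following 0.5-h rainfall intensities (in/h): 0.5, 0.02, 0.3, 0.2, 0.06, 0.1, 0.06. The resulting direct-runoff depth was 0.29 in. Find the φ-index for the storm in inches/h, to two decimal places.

φ ≈ 0.14 in/h

Only the 3 blocks with intensity above φ contribute runoff: 0.5, 0.3, 0.2 in/h.
Σ(I−φ)·Δt = d  ⇒  (0.5+0.3+0.2 − 3φ)·0.5 = 0.29
φ = (1.000 − 0.29/0.5) / 3 = 0.14 in/h.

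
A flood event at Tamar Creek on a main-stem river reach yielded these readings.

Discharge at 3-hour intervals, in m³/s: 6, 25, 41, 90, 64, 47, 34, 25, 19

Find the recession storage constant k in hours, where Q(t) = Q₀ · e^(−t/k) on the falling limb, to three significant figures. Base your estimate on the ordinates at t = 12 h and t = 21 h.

On the falling limb, Q drops from 64 to 25 m³/s between t = 12 h and t = 21 h (Δt = 9 h).
k = −Δt / ln(Q₂/Q₁) = −9 / ln(25/64) = 9.57 h.

k ≈ 9.57 h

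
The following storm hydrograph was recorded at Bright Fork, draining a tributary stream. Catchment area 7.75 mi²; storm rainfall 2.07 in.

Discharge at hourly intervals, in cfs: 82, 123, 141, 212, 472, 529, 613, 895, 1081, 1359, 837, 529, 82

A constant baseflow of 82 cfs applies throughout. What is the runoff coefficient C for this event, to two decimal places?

C ≈ 0.57

ΣQ_DR = 5889 cfs; V = ΣQ_DR·Δt = 2.120 × 10^7 ft³.
Runoff depth d = V / A = 1.177 in.
C = d / P = 1.177 / 2.07 = 0.57.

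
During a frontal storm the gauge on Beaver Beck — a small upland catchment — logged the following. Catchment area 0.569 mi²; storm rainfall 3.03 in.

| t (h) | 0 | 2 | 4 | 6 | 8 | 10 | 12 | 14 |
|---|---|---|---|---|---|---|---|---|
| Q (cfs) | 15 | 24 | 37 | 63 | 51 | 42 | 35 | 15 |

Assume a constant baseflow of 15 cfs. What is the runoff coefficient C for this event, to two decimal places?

C ≈ 0.29

ΣQ_DR = 162.0 cfs; V = ΣQ_DR·Δt = 1.166 × 10^6 ft³.
Runoff depth d = V / A = 0.8824 in.
C = d / P = 0.8824 / 3.03 = 0.29.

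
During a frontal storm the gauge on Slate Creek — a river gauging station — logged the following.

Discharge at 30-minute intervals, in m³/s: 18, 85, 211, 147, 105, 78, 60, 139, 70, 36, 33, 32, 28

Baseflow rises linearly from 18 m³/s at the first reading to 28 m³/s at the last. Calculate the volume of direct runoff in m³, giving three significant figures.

Direct-runoff ordinates (Q − Q_b): 0.00, 66.17, 191.33, 126.50, 83.67, 55.83, 37.00, 115.17, 45.33, 10.50, 6.67, 4.83, 0.00 m³/s.
ΣQ_DR = 743.0 m³/s.
With Δt = 0.5 h = 1800 s, V = ΣQ_DR · Δt = 743.0 × 1800 = 1.34 × 10^6 m³.

V ≈ 1.34 × 10^6 m³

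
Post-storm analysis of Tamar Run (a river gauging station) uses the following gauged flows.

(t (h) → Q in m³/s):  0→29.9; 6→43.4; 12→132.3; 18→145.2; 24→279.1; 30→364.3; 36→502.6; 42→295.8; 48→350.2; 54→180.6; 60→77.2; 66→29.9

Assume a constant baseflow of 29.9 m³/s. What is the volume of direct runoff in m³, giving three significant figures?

V ≈ 4.47 × 10^7 m³

Direct-runoff ordinates (Q − Q_b): 0.0, 13.5, 102.4, 115.3, 249.2, 334.4, 472.7, 265.9, 320.3, 150.7, 47.3, 0.0 m³/s.
ΣQ_DR = 2072 m³/s.
With Δt = 6 h = 21600 s, V = ΣQ_DR · Δt = 2072 × 21600 = 4.47 × 10^7 m³.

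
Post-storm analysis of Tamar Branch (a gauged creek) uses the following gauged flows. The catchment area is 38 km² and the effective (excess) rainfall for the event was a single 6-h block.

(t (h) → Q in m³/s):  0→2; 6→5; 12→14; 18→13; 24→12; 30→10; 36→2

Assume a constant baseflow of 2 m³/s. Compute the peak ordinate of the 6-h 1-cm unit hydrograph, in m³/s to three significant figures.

Direct runoff: 0.0, 3.0, 12.0, 11.0, 10.0, 8.0, 0.0 m³/s; ΣQ_DR = 44.00 m³/s, peak = 12.0 m³/s.
Runoff depth d = ΣQ_DR·Δt / A = 44.00 × 21600 / (38 km²) = 25.01 mm.
The 1-cm UH is the DRH scaled by (10 mm)/d, so U_p = 12.0 × 10/25.01 = 4.80 m³/s.

U_p ≈ 4.80 m³/s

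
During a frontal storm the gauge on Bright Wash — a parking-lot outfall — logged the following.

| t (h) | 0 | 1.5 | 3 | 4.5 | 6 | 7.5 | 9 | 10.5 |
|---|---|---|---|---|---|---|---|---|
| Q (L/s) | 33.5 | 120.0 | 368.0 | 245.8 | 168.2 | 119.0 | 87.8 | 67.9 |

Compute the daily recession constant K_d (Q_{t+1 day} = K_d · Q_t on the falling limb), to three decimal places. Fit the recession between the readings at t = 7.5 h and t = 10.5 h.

Between t = 7.5 h and t = 10.5 h the flow falls from 119.0 to 67.9 L/s over 2×1.5 h = 3 h.
Per-interval ratio K = (67.9/119.0)^(1/2) = 0.7554; K_d = K^(24/1.5) = 0.011.

K_d ≈ 0.011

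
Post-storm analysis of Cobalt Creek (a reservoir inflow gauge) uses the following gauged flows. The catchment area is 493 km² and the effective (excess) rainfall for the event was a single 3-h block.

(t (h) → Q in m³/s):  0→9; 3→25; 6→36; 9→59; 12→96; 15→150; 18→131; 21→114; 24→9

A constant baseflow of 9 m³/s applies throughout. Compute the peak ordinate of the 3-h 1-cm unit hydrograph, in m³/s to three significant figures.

U_p ≈ 117 m³/s

Direct runoff: 0.0, 16.0, 27.0, 50.0, 87.0, 141.0, 122.0, 105.0, 0.0 m³/s; ΣQ_DR = 548.0 m³/s, peak = 141.0 m³/s.
Runoff depth d = ΣQ_DR·Δt / A = 548.0 × 10800 / (493 km²) = 12.00 mm.
The 1-cm UH is the DRH scaled by (10 mm)/d, so U_p = 141.0 × 10/12.00 = 117 m³/s.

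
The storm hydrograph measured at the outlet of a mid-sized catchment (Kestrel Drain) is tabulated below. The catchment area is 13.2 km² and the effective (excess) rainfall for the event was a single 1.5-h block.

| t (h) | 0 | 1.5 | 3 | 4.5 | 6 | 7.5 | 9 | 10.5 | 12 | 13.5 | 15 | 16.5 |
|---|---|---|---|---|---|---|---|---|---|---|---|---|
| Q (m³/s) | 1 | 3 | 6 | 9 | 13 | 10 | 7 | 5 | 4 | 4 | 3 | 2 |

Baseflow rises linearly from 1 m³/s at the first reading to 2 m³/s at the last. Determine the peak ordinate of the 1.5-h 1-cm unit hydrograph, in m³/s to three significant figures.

Direct runoff: 0.00, 1.91, 4.82, 7.73, 11.64, 8.55, 5.45, 3.36, 2.27, 2.18, 1.09, 0.00 m³/s; ΣQ_DR = 49.00 m³/s, peak = 11.64 m³/s.
Runoff depth d = ΣQ_DR·Δt / A = 49.00 × 5400 / (13.2 km²) = 20.05 mm.
The 1-cm UH is the DRH scaled by (10 mm)/d, so U_p = 11.64 × 10/20.05 = 5.81 m³/s.

U_p ≈ 5.81 m³/s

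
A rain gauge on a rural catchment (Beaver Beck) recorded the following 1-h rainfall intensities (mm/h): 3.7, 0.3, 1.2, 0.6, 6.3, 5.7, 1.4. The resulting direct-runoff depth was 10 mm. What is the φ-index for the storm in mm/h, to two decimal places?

Only the 3 blocks with intensity above φ contribute runoff: 3.7, 6.3, 5.7 mm/h.
Σ(I−φ)·Δt = d  ⇒  (3.7+6.3+5.7 − 3φ)·1 = 10
φ = (15.70 − 10/1) / 3 = 1.90 mm/h.

φ ≈ 1.90 mm/h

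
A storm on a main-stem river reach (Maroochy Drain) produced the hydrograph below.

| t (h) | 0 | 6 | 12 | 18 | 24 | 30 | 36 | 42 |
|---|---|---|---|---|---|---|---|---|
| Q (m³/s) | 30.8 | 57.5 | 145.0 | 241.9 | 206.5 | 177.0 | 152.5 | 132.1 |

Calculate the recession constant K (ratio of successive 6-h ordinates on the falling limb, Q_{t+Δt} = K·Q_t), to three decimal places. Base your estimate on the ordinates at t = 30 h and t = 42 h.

Using the recession-limb readings at t = 30 h and t = 42 h: Q falls from 177.0 to 132.1 m³/s over 2 intervals.
K = (Q₂/Q₁)^(1/2) = (132.1/177.0)^(1/2) = 0.864.

K ≈ 0.864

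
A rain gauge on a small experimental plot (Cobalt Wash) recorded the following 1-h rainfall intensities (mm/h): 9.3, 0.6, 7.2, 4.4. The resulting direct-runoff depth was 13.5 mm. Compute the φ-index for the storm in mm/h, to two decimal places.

φ ≈ 2.47 mm/h

Only the 3 blocks with intensity above φ contribute runoff: 9.3, 7.2, 4.4 mm/h.
Σ(I−φ)·Δt = d  ⇒  (9.3+7.2+4.4 − 3φ)·1 = 13.5
φ = (20.90 − 13.5/1) / 3 = 2.47 mm/h.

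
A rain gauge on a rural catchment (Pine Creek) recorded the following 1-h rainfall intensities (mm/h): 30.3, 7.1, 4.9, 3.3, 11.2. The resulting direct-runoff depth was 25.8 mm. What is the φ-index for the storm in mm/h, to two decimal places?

φ ≈ 7.85 mm/h

Only the 2 blocks with intensity above φ contribute runoff: 30.3, 11.2 mm/h.
Σ(I−φ)·Δt = d  ⇒  (30.3+11.2 − 2φ)·1 = 25.8
φ = (41.50 − 25.8/1) / 2 = 7.85 mm/h.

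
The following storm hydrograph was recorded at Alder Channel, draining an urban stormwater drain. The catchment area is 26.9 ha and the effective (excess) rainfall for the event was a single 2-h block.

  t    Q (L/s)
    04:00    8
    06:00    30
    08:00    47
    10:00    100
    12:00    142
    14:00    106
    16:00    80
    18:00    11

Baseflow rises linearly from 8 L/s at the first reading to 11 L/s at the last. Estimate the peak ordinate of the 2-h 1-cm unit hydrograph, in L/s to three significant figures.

U_p ≈ 110 L/s

Direct runoff: 0.00, 21.57, 38.14, 90.71, 132.29, 95.86, 69.43, 0.00 L/s; ΣQ_DR = 448.0 L/s, peak = 132.29 L/s.
Runoff depth d = ΣQ_DR·Δt / A = 448.0 × 7200 / (26.9 ha) = 11.99 mm.
The 1-cm UH is the DRH scaled by (10 mm)/d, so U_p = 132.29 × 10/11.99 = 110 L/s.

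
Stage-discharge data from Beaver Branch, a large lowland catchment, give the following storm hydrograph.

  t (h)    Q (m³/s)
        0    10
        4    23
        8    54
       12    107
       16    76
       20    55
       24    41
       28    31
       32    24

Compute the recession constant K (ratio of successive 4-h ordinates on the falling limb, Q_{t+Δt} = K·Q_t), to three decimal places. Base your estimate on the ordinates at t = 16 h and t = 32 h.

Using the recession-limb readings at t = 16 h and t = 32 h: Q falls from 76 to 24 m³/s over 4 intervals.
K = (Q₂/Q₁)^(1/4) = (24/76)^(1/4) = 0.750.

K ≈ 0.750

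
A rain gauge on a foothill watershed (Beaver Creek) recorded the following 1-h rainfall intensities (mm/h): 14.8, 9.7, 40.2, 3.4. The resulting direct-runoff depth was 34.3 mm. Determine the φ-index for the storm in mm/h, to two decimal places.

Only the 2 blocks with intensity above φ contribute runoff: 14.8, 40.2 mm/h.
Σ(I−φ)·Δt = d  ⇒  (14.8+40.2 − 2φ)·1 = 34.3
φ = (55.00 − 34.3/1) / 2 = 10.35 mm/h.

φ ≈ 10.35 mm/h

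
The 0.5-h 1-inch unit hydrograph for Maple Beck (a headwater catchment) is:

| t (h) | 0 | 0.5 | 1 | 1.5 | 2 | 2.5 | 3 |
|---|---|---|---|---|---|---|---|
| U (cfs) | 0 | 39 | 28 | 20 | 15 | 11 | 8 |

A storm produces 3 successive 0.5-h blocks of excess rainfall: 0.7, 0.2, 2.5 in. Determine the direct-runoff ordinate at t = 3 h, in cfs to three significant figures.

By discrete convolution, Q_j = Σ (P_i / 1 in) · U_{j−i}.
At t = 3 h (j=6): Q = (0.7/1)·8 + (0.2/1)·11 + (2.5/1)·15 = 45.3 cfs.

Q ≈ 45.3 cfs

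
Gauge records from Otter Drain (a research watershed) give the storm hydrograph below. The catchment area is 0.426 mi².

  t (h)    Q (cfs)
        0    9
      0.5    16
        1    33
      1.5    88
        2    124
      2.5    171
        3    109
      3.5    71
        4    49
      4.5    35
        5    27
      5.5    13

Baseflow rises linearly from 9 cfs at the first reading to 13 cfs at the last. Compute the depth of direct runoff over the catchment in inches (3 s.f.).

d ≈ 1.11 in

Direct runoff: 0.00, 6.64, 23.27, 77.91, 113.55, 160.18, 97.82, 59.45, 37.09, 22.73, 14.36, 0.00 cfs; ΣQ_DR = 613.0 cfs.
V = ΣQ_DR · Δt = 613.0 × 1800 s = 1.103 × 10^6 ft³.
Over A = 0.426 mi², depth = V / A = 1.11 in.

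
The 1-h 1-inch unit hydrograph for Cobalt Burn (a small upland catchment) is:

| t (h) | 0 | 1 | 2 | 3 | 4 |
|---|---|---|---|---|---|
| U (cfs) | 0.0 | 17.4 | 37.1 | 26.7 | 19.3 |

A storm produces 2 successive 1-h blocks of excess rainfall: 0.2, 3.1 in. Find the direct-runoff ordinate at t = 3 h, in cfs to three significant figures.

Q ≈ 120 cfs

By discrete convolution, Q_j = Σ (P_i / 1 in) · U_{j−i}.
At t = 3 h (j=3): Q = (0.2/1)·26.7 + (3.1/1)·37.1 = 120 cfs.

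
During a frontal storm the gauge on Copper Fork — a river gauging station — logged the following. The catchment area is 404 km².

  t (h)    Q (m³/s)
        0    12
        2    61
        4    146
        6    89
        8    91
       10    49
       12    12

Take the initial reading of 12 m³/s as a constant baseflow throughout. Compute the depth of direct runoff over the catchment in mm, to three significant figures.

d ≈ 6.70 mm

Direct runoff: 0.0, 49.0, 134.0, 77.0, 79.0, 37.0, 0.0 m³/s; ΣQ_DR = 376.0 m³/s.
V = ΣQ_DR · Δt = 376.0 × 7200 s = 2.707 × 10^6 m³.
Over A = 404 km², depth = V / A = 6.70 mm.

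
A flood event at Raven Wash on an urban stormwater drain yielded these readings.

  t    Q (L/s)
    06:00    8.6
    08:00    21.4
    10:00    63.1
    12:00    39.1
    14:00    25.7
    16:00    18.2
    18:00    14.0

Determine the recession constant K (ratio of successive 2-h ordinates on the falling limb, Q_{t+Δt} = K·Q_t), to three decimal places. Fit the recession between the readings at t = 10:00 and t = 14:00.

K ≈ 0.638

Using the recession-limb readings at t = 10:00 and t = 14:00: Q falls from 63.1 to 25.7 L/s over 2 intervals.
K = (Q₂/Q₁)^(1/2) = (25.7/63.1)^(1/2) = 0.638.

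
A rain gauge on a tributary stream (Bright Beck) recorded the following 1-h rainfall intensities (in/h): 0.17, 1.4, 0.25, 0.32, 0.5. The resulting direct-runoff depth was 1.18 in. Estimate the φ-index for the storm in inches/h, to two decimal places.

Only the 2 blocks with intensity above φ contribute runoff: 1.4, 0.5 in/h.
Σ(I−φ)·Δt = d  ⇒  (1.4+0.5 − 2φ)·1 = 1.18
φ = (1.900 − 1.18/1) / 2 = 0.36 in/h.

φ ≈ 0.36 in/h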